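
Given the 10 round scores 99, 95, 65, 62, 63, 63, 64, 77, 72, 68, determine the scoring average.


Average = sum / n
Sum = 728
Average = 728 / 10 = 72.8

72.8


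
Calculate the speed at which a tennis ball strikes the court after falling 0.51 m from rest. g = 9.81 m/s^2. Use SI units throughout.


v = sqrt(2 * g * h)
v = sqrt(2 * 9.81 * 0.51)
v = sqrt(10.0062) = 3.1633 m/s

3.1633 m/s


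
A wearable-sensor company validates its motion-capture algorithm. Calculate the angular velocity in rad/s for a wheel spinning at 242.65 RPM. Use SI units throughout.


omega = RPM * 2 * pi / 60
omega = 242.65 * 2 * 3.14159 / 60
omega = 1524.6149 / 60 = 25.4102 rad/s

25.4102 rad/s


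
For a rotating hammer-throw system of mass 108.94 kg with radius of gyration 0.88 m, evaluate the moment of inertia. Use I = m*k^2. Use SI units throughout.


I = m * k^2
I = 108.94 * 0.88^2
I = 108.94 * 0.7744 = 84.3631 kg*m^2

84.3631 kg*m^2


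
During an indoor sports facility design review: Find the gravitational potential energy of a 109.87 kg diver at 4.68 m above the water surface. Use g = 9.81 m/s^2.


PE = m * g * h
PE = 109.87 * 9.81 * 4.68
PE = 1077.8247 * 4.68 = 5044.2196 J

5044.2196 J


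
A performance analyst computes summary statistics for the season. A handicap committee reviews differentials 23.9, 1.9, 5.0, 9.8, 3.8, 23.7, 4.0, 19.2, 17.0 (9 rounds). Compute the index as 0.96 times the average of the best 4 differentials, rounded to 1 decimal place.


All differentials: 23.9, 1.9, 5.0, 9.8, 3.8, 23.7, 4.0, 19.2, 17.0
Sorted: 1.9, 3.8, 4.0, 5.0, 9.8, 17.0, 19.2, 23.7, 23.9
Best 4: 1.9, 3.8, 4.0, 5.0
Average of best = 14.7 / 4 = 3.675
Raw index = 3.675 * 0.96 = 3.528
Handicap index = round(3.528, 1) = 3.5

3.5


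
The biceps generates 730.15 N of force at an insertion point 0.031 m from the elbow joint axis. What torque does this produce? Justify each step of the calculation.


tau = F * d
tau = 730.15 * 0.031
tau = 22.6347 N*m

22.6347 N*m


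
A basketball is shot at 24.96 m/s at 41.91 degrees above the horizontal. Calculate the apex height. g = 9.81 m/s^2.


H = (v*sin(theta))^2 / (2*g)
vy = v*sin(theta) = 24.96 * sin(41.91 deg) = 16.6723 m/s
H = vy^2 / (2*g) = 277.967 / (2*9.81)
H = 277.967 / 19.62 = 14.1675 m

14.1675 m


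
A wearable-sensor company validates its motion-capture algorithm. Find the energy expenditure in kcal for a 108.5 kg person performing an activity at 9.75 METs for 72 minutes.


kcal = MET * mass * time_hr
Convert time: 72 min = 1.2 hr
kcal = 9.75 * 108.5 * 1.2
kcal = 1269.45 kcal

1269.45 kcal


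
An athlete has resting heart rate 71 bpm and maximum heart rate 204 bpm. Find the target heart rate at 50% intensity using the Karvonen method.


Target = HRrest + pct*(HRmax - HRrest)
Heart rate reserve = HRmax - HRrest = 204 - 71 = 133 bpm
Fraction = 50% = 0.5
Target = 71 + 0.5 * 133
Target = 71 + 66.5 = 137.5 bpm

137.5 bpm


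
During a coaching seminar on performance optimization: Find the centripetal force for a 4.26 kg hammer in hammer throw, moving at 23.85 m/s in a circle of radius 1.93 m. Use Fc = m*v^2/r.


Fc = m * v^2 / r
v^2 = 23.85^2 = 568.8225
Fc = 4.26 * 568.8225 / 1.93
Fc = 2423.1839 / 1.93 = 1255.5357 N

1255.5357 N


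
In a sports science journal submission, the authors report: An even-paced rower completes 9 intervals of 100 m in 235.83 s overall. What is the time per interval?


Split time = total_time / n_laps = 235.83 / 9
Split time = 26.2033 s per lap

26.2033 s


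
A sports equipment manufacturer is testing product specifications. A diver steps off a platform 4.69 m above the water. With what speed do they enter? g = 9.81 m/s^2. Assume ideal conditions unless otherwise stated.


v = sqrt(2 * g * h)
v = sqrt(2 * 9.81 * 4.69)
v = sqrt(92.0178) = 9.5926 m/s

9.5926 m/s


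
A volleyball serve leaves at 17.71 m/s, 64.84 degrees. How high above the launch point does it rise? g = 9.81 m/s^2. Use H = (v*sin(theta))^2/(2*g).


H = (v*sin(theta))^2 / (2*g)
vy = v*sin(theta) = 17.71 * sin(64.84 deg) = 16.0297 m/s
H = vy^2 / (2*g) = 256.9528 / (2*9.81)
H = 256.9528 / 19.62 = 13.0965 m

13.0965 m


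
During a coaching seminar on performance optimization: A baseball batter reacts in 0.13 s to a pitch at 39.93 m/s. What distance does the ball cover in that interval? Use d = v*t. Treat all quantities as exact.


d = v * t
d = 39.93 * 0.13
d = 5.1909 m

5.1909 m


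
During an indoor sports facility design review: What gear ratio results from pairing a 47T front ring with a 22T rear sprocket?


GR = front_teeth / rear_teeth
GR = 47 / 22
GR = 2.1364

2.1364


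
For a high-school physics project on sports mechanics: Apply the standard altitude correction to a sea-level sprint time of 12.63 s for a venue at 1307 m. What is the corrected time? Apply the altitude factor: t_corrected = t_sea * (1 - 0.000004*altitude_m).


Correction factor = 1 - 0.000004 * 1307 = 0.994772
t_corrected = t_sea * factor = 12.63 * 0.994772
t_corrected = 12.564 s

12.564 s


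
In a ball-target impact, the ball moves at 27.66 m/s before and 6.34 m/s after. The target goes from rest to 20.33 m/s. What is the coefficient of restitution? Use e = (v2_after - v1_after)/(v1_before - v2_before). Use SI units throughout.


e = (v2_after - v1_after) / (v1_before - v2_before)
Numerator = 20.33 - 6.34 = 13.99
Denominator = 27.66 - 0 = 27.66
e = 13.99 / 27.66 = 0.5058

0.5058


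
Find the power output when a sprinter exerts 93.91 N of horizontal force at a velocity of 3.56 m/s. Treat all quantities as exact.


P = F * v
P = 93.91 * 3.56
P = 334.3196 W

334.3196 W


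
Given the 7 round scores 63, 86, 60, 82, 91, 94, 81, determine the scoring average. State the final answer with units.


Average = sum / n
Sum = 557
Average = 557 / 7 = 79.5714

79.5714


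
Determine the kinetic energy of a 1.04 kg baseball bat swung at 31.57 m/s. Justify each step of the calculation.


KE = 0.5 * m * v^2
KE = 0.5 * 1.04 * 31.57^2
KE = 0.5 * 1.04 * 996.6649 = 518.2657 J

518.2657 J


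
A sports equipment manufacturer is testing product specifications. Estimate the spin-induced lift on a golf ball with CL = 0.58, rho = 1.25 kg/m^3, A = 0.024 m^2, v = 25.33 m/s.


FM = 0.5 * CL * rho * A * v^2
FM = 0.5 * 0.58 * 1.25 * 0.024 * 25.33^2
v^2 = 641.6089
FM = 0.5 * 0.58 * 1.25 * 0.024 * 641.6089 = 5.582 N

5.582 N


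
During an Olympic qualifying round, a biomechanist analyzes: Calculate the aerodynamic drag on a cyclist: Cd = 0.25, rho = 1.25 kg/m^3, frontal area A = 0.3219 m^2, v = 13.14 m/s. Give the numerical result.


Fd = 0.5 * Cd * rho * A * v^2
Fd = 0.5 * 0.25 * 1.25 * 0.3219 * 13.14^2
v^2 = 172.6596
Fd = 0.5 * 0.25 * 1.25 * 0.3219 * 172.6596 = 8.6842 N

8.6842 N


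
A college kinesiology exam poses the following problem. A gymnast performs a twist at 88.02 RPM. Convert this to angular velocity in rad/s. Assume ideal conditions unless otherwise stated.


omega = RPM * 2 * pi / 60
omega = 88.02 * 2 * 3.14159 / 60
omega = 553.046 / 60 = 9.2174 rad/s

9.2174 rad/s


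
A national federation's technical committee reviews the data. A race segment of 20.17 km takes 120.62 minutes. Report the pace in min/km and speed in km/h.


Pace = time / distance = 120.62 min / 20.17 km = 5.9802 min/km
Speed = distance / time_in_hours = 20.17 / 2.0103 hr
Speed = 10.0332 km/h

5.9802 min/km, 10.0332 km/h


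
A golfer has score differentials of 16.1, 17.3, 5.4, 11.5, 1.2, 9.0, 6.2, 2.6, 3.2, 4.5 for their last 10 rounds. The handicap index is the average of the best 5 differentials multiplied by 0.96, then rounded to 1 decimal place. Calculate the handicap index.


All differentials: 16.1, 17.3, 5.4, 11.5, 1.2, 9.0, 6.2, 2.6, 3.2, 4.5
Sorted: 1.2, 2.6, 3.2, 4.5, 5.4, 6.2, 9.0, 11.5, 16.1, 17.3
Best 5: 1.2, 2.6, 3.2, 4.5, 5.4
Average of best = 16.9 / 5 = 3.38
Raw index = 3.38 * 0.96 = 3.2448
Handicap index = round(3.2448, 1) = 3.2

3.2


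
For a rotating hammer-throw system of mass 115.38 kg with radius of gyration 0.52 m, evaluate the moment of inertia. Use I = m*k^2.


I = m * k^2
I = 115.38 * 0.52^2
I = 115.38 * 0.2704 = 31.1988 kg*m^2

31.1988 kg*m^2


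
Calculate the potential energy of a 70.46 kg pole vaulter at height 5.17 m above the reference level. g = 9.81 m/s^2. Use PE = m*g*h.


PE = m * g * h
PE = 70.46 * 9.81 * 5.17
PE = 691.2126 * 5.17 = 3573.5691 J

3573.5691 J


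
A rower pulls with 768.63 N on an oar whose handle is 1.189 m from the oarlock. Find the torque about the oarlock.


tau = F * d
tau = 768.63 * 1.189
tau = 913.9011 N*m

913.9011 N*m


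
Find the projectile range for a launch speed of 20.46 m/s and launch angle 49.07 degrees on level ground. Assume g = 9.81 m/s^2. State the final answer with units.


R = v^2 * sin(2*theta) / g
Convert angle to radians: theta = 49.07 deg = 0.8564 rad
sin(2*theta) = sin(1.7129) = 0.9899
R = 20.46^2 * 0.9899 / 9.81
R = 418.6116 * 0.9899 / 9.81 = 42.242 m

42.242 m


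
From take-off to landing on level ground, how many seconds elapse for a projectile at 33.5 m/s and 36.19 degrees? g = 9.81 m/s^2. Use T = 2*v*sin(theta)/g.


T = 2*v*sin(theta)/g
sin(theta) = sin(36.19 deg) = 0.5905
T = 2*33.5*0.5905 / 9.81
T = 39.5611 / 9.81 = 4.0327 s

4.0327 s


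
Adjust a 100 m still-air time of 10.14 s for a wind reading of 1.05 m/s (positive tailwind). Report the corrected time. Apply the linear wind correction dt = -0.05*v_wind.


dt = -0.05 * v_wind = -0.05 * 1.05 = -0.0525 s
t_corrected = t_still + dt = 10.14 + (-0.0525)
t_corrected = 10.0875 s

10.0875 s


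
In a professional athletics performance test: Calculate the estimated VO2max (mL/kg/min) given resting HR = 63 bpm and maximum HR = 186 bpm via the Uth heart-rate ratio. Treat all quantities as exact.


VO2max = 15.3 * HRmax / HRrest
VO2max = 15.3 * 186 / 63
VO2max = 2845.8 / 63 = 45.1714 mL/kg/min

45.1714 mL/kg/min


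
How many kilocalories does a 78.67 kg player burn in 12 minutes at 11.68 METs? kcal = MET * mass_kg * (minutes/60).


kcal = MET * mass * time_hr
Convert time: 12 min = 0.2 hr
kcal = 11.68 * 78.67 * 0.2
kcal = 183.7731 kcal

183.7731 kcal


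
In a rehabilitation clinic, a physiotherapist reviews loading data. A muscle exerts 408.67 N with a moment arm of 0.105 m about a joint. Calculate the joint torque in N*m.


tau = F * d
tau = 408.67 * 0.105
tau = 42.9104 N*m

42.9104 N*m


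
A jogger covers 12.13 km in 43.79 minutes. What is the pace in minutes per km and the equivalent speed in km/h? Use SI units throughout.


Pace = time / distance = 43.79 min / 12.13 km = 3.6101 min/km
Speed = distance / time_in_hours = 12.13 / 0.7298 hr
Speed = 16.6202 km/h

3.6101 min/km, 16.6202 km/h


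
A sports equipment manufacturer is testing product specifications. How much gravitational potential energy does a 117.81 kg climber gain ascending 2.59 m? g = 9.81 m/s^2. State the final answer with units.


PE = m * g * h
PE = 117.81 * 9.81 * 2.59
PE = 1155.7161 * 2.59 = 2993.3047 J

2993.3047 J


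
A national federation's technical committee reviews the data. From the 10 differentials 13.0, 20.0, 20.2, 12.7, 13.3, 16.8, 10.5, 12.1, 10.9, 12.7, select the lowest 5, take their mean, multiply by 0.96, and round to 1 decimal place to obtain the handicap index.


All differentials: 13.0, 20.0, 20.2, 12.7, 13.3, 16.8, 10.5, 12.1, 10.9, 12.7
Sorted: 10.5, 10.9, 12.1, 12.7, 12.7, 13.0, 13.3, 16.8, 20.0, 20.2
Best 5: 10.5, 10.9, 12.1, 12.7, 12.7
Average of best = 58.9 / 5 = 11.78
Raw index = 11.78 * 0.96 = 11.3088
Handicap index = round(11.3088, 1) = 11.3

11.3


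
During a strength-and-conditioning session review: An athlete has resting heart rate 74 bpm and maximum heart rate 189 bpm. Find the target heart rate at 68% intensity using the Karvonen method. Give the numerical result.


Target = HRrest + pct*(HRmax - HRrest)
Heart rate reserve = HRmax - HRrest = 189 - 74 = 115 bpm
Fraction = 68% = 0.68
Target = 74 + 0.68 * 115
Target = 74 + 78.2 = 152.2 bpm

152.2 bpm


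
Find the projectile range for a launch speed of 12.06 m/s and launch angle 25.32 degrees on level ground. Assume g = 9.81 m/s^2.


R = v^2 * sin(2*theta) / g
Convert angle to radians: theta = 25.32 deg = 0.4419 rad
sin(2*theta) = sin(0.8838) = 0.7732
R = 12.06^2 * 0.7732 / 9.81
R = 145.4436 * 0.7732 / 9.81 = 11.4632 m

11.4632 m


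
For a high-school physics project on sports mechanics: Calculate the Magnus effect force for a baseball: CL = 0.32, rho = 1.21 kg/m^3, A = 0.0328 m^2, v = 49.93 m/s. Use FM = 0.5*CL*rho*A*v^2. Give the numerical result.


FM = 0.5 * CL * rho * A * v^2
FM = 0.5 * 0.32 * 1.21 * 0.0328 * 49.93^2
v^2 = 2493.0049
FM = 0.5 * 0.32 * 1.21 * 0.0328 * 2493.0049 = 15.8308 N

15.8308 N


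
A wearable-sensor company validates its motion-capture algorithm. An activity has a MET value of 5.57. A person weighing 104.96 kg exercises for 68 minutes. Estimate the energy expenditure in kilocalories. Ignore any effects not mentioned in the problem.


kcal = MET * mass * time_hr
Convert time: 68 min = 1.1333 hr
kcal = 5.57 * 104.96 * 1.1333
kcal = 662.5775 kcal

662.5775 kcal


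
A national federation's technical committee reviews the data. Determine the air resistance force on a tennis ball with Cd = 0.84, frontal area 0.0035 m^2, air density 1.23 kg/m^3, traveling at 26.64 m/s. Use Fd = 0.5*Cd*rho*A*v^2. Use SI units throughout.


Fd = 0.5 * Cd * rho * A * v^2
Fd = 0.5 * 0.84 * 1.23 * 0.0035 * 26.64^2
v^2 = 709.6896
Fd = 0.5 * 0.84 * 1.23 * 0.0035 * 709.6896 = 1.2832 N

1.2832 N


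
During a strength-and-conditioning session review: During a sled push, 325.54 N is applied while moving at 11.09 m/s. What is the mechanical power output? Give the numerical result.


P = F * v
P = 325.54 * 11.09
P = 3610.2386 W

3610.2386 W


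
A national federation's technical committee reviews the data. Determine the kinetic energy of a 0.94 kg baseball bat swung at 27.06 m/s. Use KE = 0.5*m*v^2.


KE = 0.5 * m * v^2
KE = 0.5 * 0.94 * 27.06^2
KE = 0.5 * 0.94 * 732.2436 = 344.1545 J

344.1545 J


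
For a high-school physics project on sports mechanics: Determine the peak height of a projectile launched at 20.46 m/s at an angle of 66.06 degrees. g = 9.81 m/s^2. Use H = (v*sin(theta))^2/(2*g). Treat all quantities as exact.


H = (v*sin(theta))^2 / (2*g)
vy = v*sin(theta) = 20.46 * sin(66.06 deg) = 18.6998 m/s
H = vy^2 / (2*g) = 349.6842 / (2*9.81)
H = 349.6842 / 19.62 = 17.8228 m

17.8228 m


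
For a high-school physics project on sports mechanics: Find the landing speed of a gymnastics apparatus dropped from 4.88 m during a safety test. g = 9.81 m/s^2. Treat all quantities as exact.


v = sqrt(2 * g * h)
v = sqrt(2 * 9.81 * 4.88)
v = sqrt(95.7456) = 9.785 m/s

9.785 m/s


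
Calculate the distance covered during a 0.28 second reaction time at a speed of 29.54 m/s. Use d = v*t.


d = v * t
d = 29.54 * 0.28
d = 8.2712 m

8.2712 m


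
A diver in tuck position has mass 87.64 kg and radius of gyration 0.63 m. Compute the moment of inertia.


I = m * k^2
I = 87.64 * 0.63^2
I = 87.64 * 0.3969 = 34.7843 kg*m^2

34.7843 kg*m^2


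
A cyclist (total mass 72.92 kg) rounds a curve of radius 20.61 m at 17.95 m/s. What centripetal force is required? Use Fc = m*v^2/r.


Fc = m * v^2 / r
v^2 = 17.95^2 = 322.2025
Fc = 72.92 * 322.2025 / 20.61
Fc = 23495.0063 / 20.61 = 1139.9809 N

1139.9809 N


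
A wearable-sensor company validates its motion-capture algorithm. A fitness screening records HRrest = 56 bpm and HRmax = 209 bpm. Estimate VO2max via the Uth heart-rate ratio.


VO2max = 15.3 * HRmax / HRrest
VO2max = 15.3 * 209 / 56
VO2max = 3197.7 / 56 = 57.1018 mL/kg/min

57.1018 mL/kg/min


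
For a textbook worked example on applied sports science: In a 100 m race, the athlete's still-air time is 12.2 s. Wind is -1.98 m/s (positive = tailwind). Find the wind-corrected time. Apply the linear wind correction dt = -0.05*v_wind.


dt = -0.05 * v_wind = -0.05 * -1.98 = 0.099 s
t_corrected = t_still + dt = 12.2 + (0.099)
t_corrected = 12.299 s

12.299 s


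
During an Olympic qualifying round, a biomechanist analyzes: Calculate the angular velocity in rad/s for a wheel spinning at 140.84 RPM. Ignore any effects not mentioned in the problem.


omega = RPM * 2 * pi / 60
omega = 140.84 * 2 * 3.14159 / 60
omega = 884.9238 / 60 = 14.7487 rad/s

14.7487 rad/s


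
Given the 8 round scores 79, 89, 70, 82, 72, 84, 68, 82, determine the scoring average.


Average = sum / n
Sum = 626
Average = 626 / 8 = 78.25

78.25


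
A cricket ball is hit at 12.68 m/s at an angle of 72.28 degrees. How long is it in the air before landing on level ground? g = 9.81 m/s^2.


T = 2*v*sin(theta)/g
sin(theta) = sin(72.28 deg) = 0.9526
T = 2*12.68*0.9526 / 9.81
T = 24.1568 / 9.81 = 2.4625 s

2.4625 s


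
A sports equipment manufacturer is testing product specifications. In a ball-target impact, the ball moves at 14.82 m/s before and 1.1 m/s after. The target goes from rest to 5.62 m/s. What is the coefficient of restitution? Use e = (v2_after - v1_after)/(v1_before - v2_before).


e = (v2_after - v1_after) / (v1_before - v2_before)
Numerator = 5.62 - 1.1 = 4.52
Denominator = 14.82 - 0 = 14.82
e = 4.52 / 14.82 = 0.305

0.305


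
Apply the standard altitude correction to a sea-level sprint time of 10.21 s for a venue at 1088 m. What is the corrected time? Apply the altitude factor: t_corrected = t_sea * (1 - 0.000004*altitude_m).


Correction factor = 1 - 0.000004 * 1088 = 0.995648
t_corrected = t_sea * factor = 10.21 * 0.995648
t_corrected = 10.1656 s

10.1656 s


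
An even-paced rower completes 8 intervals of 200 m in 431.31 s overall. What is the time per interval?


Split time = total_time / n_laps = 431.31 / 8
Split time = 53.9138 s per lap

53.9138 s


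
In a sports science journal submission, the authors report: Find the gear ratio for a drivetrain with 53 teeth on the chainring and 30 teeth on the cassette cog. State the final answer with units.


GR = front_teeth / rear_teeth
GR = 53 / 30
GR = 1.7667

1.7667


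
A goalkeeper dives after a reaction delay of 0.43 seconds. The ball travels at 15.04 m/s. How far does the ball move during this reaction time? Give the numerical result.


d = v * t
d = 15.04 * 0.43
d = 6.4672 m

6.4672 m


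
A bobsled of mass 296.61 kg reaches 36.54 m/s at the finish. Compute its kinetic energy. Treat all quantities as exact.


KE = 0.5 * m * v^2
KE = 0.5 * 296.61 * 36.54^2
KE = 0.5 * 296.61 * 1335.1716 = 198012.6241 J

198012.6241 J


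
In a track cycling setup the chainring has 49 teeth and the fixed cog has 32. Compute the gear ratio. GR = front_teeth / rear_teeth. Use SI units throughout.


GR = front_teeth / rear_teeth
GR = 49 / 32
GR = 1.5312

1.5312


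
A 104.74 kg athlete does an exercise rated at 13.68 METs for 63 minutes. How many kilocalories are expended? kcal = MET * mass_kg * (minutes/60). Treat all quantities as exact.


kcal = MET * mass * time_hr
Convert time: 63 min = 1.05 hr
kcal = 13.68 * 104.74 * 1.05
kcal = 1504.4854 kcal

1504.4854 kcal


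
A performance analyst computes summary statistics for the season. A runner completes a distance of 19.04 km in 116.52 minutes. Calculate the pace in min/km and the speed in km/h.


Pace = time / distance = 116.52 min / 19.04 km = 6.1197 min/km
Speed = distance / time_in_hours = 19.04 / 1.942 hr
Speed = 9.8043 km/h

6.1197 min/km, 9.8043 km/h


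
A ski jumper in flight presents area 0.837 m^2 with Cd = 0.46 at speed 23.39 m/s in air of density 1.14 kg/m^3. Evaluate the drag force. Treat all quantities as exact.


Fd = 0.5 * Cd * rho * A * v^2
Fd = 0.5 * 0.46 * 1.14 * 0.837 * 23.39^2
v^2 = 547.0921
Fd = 0.5 * 0.46 * 1.14 * 0.837 * 547.0921 = 120.0656 N

120.0656 N


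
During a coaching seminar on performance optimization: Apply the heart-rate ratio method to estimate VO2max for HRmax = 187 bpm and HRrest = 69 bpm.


VO2max = 15.3 * HRmax / HRrest
VO2max = 15.3 * 187 / 69
VO2max = 2861.1 / 69 = 41.4652 mL/kg/min

41.4652 mL/kg/min


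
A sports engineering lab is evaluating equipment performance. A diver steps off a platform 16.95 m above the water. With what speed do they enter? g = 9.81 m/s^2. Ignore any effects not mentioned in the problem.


v = sqrt(2 * g * h)
v = sqrt(2 * 9.81 * 16.95)
v = sqrt(332.559) = 18.2362 m/s

18.2362 m/s


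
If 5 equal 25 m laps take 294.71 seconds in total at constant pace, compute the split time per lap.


Split time = total_time / n_laps = 294.71 / 5
Split time = 58.942 s per lap

58.942 s


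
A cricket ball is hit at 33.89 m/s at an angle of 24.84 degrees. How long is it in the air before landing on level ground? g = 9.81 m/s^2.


T = 2*v*sin(theta)/g
sin(theta) = sin(24.84 deg) = 0.4201
T = 2*33.89*0.4201 / 9.81
T = 28.4734 / 9.81 = 2.9025 s

2.9025 s


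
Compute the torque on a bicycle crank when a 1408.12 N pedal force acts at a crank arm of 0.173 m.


tau = F * d
tau = 1408.12 * 0.173
tau = 243.6048 N*m

243.6048 N*m


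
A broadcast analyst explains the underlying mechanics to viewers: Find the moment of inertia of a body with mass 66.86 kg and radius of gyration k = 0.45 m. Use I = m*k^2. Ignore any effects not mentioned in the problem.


I = m * k^2
I = 66.86 * 0.45^2
I = 66.86 * 0.2025 = 13.5392 kg*m^2

13.5392 kg*m^2


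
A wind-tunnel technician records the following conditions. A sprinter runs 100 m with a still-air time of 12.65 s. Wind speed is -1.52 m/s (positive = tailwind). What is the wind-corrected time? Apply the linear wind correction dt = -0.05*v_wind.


dt = -0.05 * v_wind = -0.05 * -1.52 = 0.076 s
t_corrected = t_still + dt = 12.65 + (0.076)
t_corrected = 12.726 s

12.726 s


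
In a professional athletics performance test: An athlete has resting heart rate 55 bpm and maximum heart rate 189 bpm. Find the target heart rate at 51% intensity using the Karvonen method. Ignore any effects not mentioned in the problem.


Target = HRrest + pct*(HRmax - HRrest)
Heart rate reserve = HRmax - HRrest = 189 - 55 = 134 bpm
Fraction = 51% = 0.51
Target = 55 + 0.51 * 134
Target = 55 + 68.34 = 123.34 bpm

123.34 bpm


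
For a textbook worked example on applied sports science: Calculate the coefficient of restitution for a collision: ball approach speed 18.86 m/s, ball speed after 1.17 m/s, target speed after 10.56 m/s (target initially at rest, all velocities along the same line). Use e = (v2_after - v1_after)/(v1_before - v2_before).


e = (v2_after - v1_after) / (v1_before - v2_before)
Numerator = 10.56 - 1.17 = 9.39
Denominator = 18.86 - 0 = 18.86
e = 9.39 / 18.86 = 0.4979

0.4979


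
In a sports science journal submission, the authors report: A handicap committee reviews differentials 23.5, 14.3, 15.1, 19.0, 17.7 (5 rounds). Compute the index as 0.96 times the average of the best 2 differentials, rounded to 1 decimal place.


All differentials: 23.5, 14.3, 15.1, 19.0, 17.7
Sorted: 14.3, 15.1, 17.7, 19.0, 23.5
Best 2: 14.3, 15.1
Average of best = 29.4 / 2 = 14.7
Raw index = 14.7 * 0.96 = 14.112
Handicap index = round(14.112, 1) = 14.1

14.1


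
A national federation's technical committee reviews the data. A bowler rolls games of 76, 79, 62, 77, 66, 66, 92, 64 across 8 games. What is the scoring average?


Average = sum / n
Sum = 582
Average = 582 / 8 = 72.75

72.75


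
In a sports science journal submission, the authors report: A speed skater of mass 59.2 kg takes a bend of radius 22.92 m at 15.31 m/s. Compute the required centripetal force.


Fc = m * v^2 / r
v^2 = 15.31^2 = 234.3961
Fc = 59.2 * 234.3961 / 22.92
Fc = 13876.2491 / 22.92 = 605.421 N

605.421 N


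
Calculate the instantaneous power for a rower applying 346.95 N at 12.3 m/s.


P = F * v
P = 346.95 * 12.3
P = 4267.485 W

4267.485 W


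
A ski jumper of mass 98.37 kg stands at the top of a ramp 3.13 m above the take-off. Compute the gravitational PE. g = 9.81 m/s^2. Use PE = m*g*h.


PE = m * g * h
PE = 98.37 * 9.81 * 3.13
PE = 965.0097 * 3.13 = 3020.4804 J

3020.4804 J


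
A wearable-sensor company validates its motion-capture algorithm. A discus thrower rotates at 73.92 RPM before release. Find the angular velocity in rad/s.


omega = RPM * 2 * pi / 60
omega = 73.92 * 2 * 3.14159 / 60
omega = 464.4531 / 60 = 7.7409 rad/s

7.7409 rad/s


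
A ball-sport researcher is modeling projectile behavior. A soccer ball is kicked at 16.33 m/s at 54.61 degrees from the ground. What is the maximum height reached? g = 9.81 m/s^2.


H = (v*sin(theta))^2 / (2*g)
vy = v*sin(theta) = 16.33 * sin(54.61 deg) = 13.3127 m/s
H = vy^2 / (2*g) = 177.2277 / (2*9.81)
H = 177.2277 / 19.62 = 9.033 m

9.033 m


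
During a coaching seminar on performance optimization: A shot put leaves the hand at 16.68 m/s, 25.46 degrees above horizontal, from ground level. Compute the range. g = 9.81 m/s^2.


R = v^2 * sin(2*theta) / g
Convert angle to radians: theta = 25.46 deg = 0.4444 rad
sin(2*theta) = sin(0.8887) = 0.7763
R = 16.68^2 * 0.7763 / 9.81
R = 278.2224 * 0.7763 / 9.81 = 22.0158 m

22.0158 m


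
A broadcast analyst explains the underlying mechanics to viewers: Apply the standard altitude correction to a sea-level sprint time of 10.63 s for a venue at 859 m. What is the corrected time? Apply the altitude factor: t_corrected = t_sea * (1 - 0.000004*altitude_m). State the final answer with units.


Correction factor = 1 - 0.000004 * 859 = 0.996564
t_corrected = t_sea * factor = 10.63 * 0.996564
t_corrected = 10.5935 s

10.5935 s


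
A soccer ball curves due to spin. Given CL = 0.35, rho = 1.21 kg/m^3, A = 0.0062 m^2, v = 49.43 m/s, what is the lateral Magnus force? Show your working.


FM = 0.5 * CL * rho * A * v^2
FM = 0.5 * 0.35 * 1.21 * 0.0062 * 49.43^2
v^2 = 2443.3249
FM = 0.5 * 0.35 * 1.21 * 0.0062 * 2443.3249 = 3.2077 N

3.2077 N


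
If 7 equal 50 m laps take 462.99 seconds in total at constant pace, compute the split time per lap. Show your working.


Split time = total_time / n_laps = 462.99 / 7
Split time = 66.1414 s per lap

66.1414 s


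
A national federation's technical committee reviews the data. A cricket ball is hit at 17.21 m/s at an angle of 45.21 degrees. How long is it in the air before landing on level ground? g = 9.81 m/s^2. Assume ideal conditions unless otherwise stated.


T = 2*v*sin(theta)/g
sin(theta) = sin(45.21 deg) = 0.7097
T = 2*17.21*0.7097 / 9.81
T = 24.4277 / 9.81 = 2.4901 s

2.4901 s


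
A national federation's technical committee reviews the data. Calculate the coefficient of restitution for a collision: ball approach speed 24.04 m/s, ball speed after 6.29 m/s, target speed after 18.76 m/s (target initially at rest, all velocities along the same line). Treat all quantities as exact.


e = (v2_after - v1_after) / (v1_before - v2_before)
Numerator = 18.76 - 6.29 = 12.47
Denominator = 24.04 - 0 = 24.04
e = 12.47 / 24.04 = 0.5187

0.5187


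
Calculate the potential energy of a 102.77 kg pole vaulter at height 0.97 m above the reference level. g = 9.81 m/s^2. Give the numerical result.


PE = m * g * h
PE = 102.77 * 9.81 * 0.97
PE = 1008.1737 * 0.97 = 977.9285 J

977.9285 J


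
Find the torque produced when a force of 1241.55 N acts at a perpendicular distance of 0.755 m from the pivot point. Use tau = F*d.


tau = F * d
tau = 1241.55 * 0.755
tau = 937.3702 N*m

937.3702 N*m


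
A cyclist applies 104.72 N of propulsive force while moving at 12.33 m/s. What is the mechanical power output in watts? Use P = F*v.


P = F * v
P = 104.72 * 12.33
P = 1291.1976 W

1291.1976 W


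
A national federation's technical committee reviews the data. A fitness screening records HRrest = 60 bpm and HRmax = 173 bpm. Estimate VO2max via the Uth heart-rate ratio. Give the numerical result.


VO2max = 15.3 * HRmax / HRrest
VO2max = 15.3 * 173 / 60
VO2max = 2646.9 / 60 = 44.115 mL/kg/min

44.115 mL/kg/min


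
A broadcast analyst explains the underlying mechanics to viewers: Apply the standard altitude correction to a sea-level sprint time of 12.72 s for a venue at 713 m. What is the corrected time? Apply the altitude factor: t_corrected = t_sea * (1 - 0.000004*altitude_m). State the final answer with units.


Correction factor = 1 - 0.000004 * 713 = 0.997148
t_corrected = t_sea * factor = 12.72 * 0.997148
t_corrected = 12.6837 s

12.6837 s


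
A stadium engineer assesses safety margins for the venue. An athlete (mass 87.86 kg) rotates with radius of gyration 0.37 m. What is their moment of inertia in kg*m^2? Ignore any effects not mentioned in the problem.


I = m * k^2
I = 87.86 * 0.37^2
I = 87.86 * 0.1369 = 12.028 kg*m^2

12.028 kg*m^2


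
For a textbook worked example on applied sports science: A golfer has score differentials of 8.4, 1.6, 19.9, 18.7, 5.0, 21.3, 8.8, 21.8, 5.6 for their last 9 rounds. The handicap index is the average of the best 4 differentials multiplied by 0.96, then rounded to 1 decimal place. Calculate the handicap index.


All differentials: 8.4, 1.6, 19.9, 18.7, 5.0, 21.3, 8.8, 21.8, 5.6
Sorted: 1.6, 5.0, 5.6, 8.4, 8.8, 18.7, 19.9, 21.3, 21.8
Best 4: 1.6, 5.0, 5.6, 8.4
Average of best = 20.6 / 4 = 5.15
Raw index = 5.15 * 0.96 = 4.944
Handicap index = round(4.944, 1) = 4.9

4.9


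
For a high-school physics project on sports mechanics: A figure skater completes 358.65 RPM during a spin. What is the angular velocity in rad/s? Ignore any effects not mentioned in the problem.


omega = RPM * 2 * pi / 60
omega = 358.65 * 2 * 3.14159 / 60
omega = 2253.4644 / 60 = 37.5577 rad/s

37.5577 rad/s


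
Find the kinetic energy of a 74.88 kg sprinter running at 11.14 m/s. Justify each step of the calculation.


KE = 0.5 * m * v^2
KE = 0.5 * 74.88 * 11.14^2
KE = 0.5 * 74.88 * 124.0996 = 4646.289 J

4646.289 J


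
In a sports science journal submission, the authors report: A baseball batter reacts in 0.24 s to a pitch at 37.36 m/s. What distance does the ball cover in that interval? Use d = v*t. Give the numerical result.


d = v * t
d = 37.36 * 0.24
d = 8.9664 m

8.9664 m


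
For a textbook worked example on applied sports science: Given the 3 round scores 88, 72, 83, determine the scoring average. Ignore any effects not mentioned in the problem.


Average = sum / n
Sum = 243
Average = 243 / 3 = 81

81


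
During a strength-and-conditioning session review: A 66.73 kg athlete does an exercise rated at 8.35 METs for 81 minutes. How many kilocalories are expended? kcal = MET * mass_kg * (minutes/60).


kcal = MET * mass * time_hr
Convert time: 81 min = 1.35 hr
kcal = 8.35 * 66.73 * 1.35
kcal = 752.2139 kcal

752.2139 kcal


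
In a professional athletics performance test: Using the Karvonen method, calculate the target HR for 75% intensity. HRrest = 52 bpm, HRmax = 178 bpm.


Target = HRrest + pct*(HRmax - HRrest)
Heart rate reserve = HRmax - HRrest = 178 - 52 = 126 bpm
Fraction = 75% = 0.75
Target = 52 + 0.75 * 126
Target = 52 + 94.5 = 146.5 bpm

146.5 bpm


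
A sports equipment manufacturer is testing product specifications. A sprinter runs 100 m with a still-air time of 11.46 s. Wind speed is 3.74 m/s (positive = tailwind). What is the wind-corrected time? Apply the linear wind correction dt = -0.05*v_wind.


dt = -0.05 * v_wind = -0.05 * 3.74 = -0.187 s
t_corrected = t_still + dt = 11.46 + (-0.187)
t_corrected = 11.273 s

11.273 s


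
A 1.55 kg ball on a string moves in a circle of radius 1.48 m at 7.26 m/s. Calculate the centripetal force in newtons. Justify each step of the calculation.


Fc = m * v^2 / r
v^2 = 7.26^2 = 52.7076
Fc = 1.55 * 52.7076 / 1.48
Fc = 81.6968 / 1.48 = 55.2005 N

55.2005 N


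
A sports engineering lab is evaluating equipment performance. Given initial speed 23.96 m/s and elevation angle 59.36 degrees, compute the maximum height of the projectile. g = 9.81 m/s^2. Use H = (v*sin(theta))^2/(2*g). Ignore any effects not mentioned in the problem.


H = (v*sin(theta))^2 / (2*g)
vy = v*sin(theta) = 23.96 * sin(59.36 deg) = 20.6149 m/s
H = vy^2 / (2*g) = 424.9724 / (2*9.81)
H = 424.9724 / 19.62 = 21.6602 m

21.6602 m


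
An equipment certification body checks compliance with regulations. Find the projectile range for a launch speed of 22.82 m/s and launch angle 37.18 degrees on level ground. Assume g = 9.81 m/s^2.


R = v^2 * sin(2*theta) / g
Convert angle to radians: theta = 37.18 deg = 0.6489 rad
sin(2*theta) = sin(1.2978) = 0.963
R = 22.82^2 * 0.963 / 9.81
R = 520.7524 * 0.963 / 9.81 = 51.1184 m

51.1184 m


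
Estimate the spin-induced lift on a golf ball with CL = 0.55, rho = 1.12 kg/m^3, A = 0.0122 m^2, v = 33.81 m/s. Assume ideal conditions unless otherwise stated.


FM = 0.5 * CL * rho * A * v^2
FM = 0.5 * 0.55 * 1.12 * 0.0122 * 33.81^2
v^2 = 1143.1161
FM = 0.5 * 0.55 * 1.12 * 0.0122 * 1143.1161 = 4.2954 N

4.2954 N


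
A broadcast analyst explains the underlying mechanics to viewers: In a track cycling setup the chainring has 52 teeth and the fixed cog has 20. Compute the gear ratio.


GR = front_teeth / rear_teeth
GR = 52 / 20
GR = 2.6

2.6


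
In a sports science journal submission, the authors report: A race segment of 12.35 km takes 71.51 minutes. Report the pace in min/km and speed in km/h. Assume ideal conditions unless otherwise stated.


Pace = time / distance = 71.51 min / 12.35 km = 5.7903 min/km
Speed = distance / time_in_hours = 12.35 / 1.1918 hr
Speed = 10.3622 km/h

5.7903 min/km, 10.3622 km/h


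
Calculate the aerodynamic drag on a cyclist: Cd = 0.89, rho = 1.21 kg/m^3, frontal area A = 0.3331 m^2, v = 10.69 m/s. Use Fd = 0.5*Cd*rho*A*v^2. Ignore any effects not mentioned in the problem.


Fd = 0.5 * Cd * rho * A * v^2
Fd = 0.5 * 0.89 * 1.21 * 0.3331 * 10.69^2
v^2 = 114.2761
Fd = 0.5 * 0.89 * 1.21 * 0.3331 * 114.2761 = 20.4963 N

20.4963 N


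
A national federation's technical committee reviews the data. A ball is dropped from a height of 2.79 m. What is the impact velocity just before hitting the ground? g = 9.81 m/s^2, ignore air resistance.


v = sqrt(2 * g * h)
v = sqrt(2 * 9.81 * 2.79)
v = sqrt(54.7398) = 7.3986 m/s

7.3986 m/s


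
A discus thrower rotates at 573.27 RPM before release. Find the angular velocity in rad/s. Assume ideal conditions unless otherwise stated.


omega = RPM * 2 * pi / 60
omega = 573.27 * 2 * 3.14159 / 60
omega = 3601.9616 / 60 = 60.0327 rad/s

60.0327 rad/s


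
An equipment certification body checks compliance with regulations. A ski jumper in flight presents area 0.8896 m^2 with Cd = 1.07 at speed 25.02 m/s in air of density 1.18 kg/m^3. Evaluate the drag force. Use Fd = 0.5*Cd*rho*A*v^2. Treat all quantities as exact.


Fd = 0.5 * Cd * rho * A * v^2
Fd = 0.5 * 1.07 * 1.18 * 0.8896 * 25.02^2
v^2 = 626.0004
Fd = 0.5 * 1.07 * 1.18 * 0.8896 * 626.0004 = 351.5646 N

351.5646 N


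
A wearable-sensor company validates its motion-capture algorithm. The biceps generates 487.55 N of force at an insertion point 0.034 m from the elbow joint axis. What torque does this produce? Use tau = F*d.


tau = F * d
tau = 487.55 * 0.034
tau = 16.5767 N*m

16.5767 N*m


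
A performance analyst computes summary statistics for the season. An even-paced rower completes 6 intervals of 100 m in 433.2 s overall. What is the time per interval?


Split time = total_time / n_laps = 433.2 / 6
Split time = 72.2 s per lap

72.2 s


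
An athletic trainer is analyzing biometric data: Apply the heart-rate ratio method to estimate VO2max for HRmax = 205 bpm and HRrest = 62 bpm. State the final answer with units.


VO2max = 15.3 * HRmax / HRrest
VO2max = 15.3 * 205 / 62
VO2max = 3136.5 / 62 = 50.5887 mL/kg/min

50.5887 mL/kg/min


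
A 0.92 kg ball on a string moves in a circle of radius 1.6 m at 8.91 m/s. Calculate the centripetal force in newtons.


Fc = m * v^2 / r
v^2 = 8.91^2 = 79.3881
Fc = 0.92 * 79.3881 / 1.6
Fc = 73.0371 / 1.6 = 45.6482 N

45.6482 N


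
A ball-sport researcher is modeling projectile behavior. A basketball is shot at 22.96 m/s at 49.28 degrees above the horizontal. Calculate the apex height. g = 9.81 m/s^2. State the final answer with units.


H = (v*sin(theta))^2 / (2*g)
vy = v*sin(theta) = 22.96 * sin(49.28 deg) = 17.4015 m/s
H = vy^2 / (2*g) = 302.8135 / (2*9.81)
H = 302.8135 / 19.62 = 15.4339 m

15.4339 m


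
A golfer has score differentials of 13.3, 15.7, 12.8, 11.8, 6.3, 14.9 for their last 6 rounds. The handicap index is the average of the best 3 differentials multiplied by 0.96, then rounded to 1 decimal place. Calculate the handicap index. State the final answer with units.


All differentials: 13.3, 15.7, 12.8, 11.8, 6.3, 14.9
Sorted: 6.3, 11.8, 12.8, 13.3, 14.9, 15.7
Best 3: 6.3, 11.8, 12.8
Average of best = 30.9 / 3 = 10.3
Raw index = 10.3 * 0.96 = 9.888
Handicap index = round(9.888, 1) = 9.9

9.9


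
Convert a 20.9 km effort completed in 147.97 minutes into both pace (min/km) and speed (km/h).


Pace = time / distance = 147.97 min / 20.9 km = 7.0799 min/km
Speed = distance / time_in_hours = 20.9 / 2.4662 hr
Speed = 8.4747 km/h

7.0799 min/km, 8.4747 km/h


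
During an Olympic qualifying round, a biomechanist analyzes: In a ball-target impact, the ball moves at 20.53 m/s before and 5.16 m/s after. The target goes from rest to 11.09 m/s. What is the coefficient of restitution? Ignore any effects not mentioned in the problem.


e = (v2_after - v1_after) / (v1_before - v2_before)
Numerator = 11.09 - 5.16 = 5.93
Denominator = 20.53 - 0 = 20.53
e = 5.93 / 20.53 = 0.2888

0.2888


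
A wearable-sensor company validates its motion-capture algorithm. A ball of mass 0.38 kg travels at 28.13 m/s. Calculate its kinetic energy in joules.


KE = 0.5 * m * v^2
KE = 0.5 * 0.38 * 28.13^2
KE = 0.5 * 0.38 * 791.2969 = 150.3464 J

150.3464 J


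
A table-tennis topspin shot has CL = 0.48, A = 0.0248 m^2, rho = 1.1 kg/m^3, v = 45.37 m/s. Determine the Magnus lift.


FM = 0.5 * CL * rho * A * v^2
FM = 0.5 * 0.48 * 1.1 * 0.0248 * 45.37^2
v^2 = 2058.4369
FM = 0.5 * 0.48 * 1.1 * 0.0248 * 2058.4369 = 13.477 N

13.477 N


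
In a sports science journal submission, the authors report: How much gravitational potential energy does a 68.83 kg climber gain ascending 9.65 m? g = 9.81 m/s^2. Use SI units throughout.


PE = m * g * h
PE = 68.83 * 9.81 * 9.65
PE = 675.2223 * 9.65 = 6515.8952 J

6515.8952 J


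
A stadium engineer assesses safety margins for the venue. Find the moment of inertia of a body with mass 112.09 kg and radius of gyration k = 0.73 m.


I = m * k^2
I = 112.09 * 0.73^2
I = 112.09 * 0.5329 = 59.7328 kg*m^2

59.7328 kg*m^2


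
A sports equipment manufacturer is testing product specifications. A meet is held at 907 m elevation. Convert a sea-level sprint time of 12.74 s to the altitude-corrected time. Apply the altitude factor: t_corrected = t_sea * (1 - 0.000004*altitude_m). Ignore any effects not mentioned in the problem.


Correction factor = 1 - 0.000004 * 907 = 0.996372
t_corrected = t_sea * factor = 12.74 * 0.996372
t_corrected = 12.6938 s

12.6938 s


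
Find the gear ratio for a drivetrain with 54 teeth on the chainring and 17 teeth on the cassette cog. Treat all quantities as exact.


GR = front_teeth / rear_teeth
GR = 54 / 17
GR = 3.1765

3.1765


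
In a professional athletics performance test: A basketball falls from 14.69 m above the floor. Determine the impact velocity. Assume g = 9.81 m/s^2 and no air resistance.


v = sqrt(2 * g * h)
v = sqrt(2 * 9.81 * 14.69)
v = sqrt(288.2178) = 16.977 m/s

16.977 m/s


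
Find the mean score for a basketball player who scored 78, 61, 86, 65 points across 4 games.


Average = sum / n
Sum = 290
Average = 290 / 4 = 72.5

72.5


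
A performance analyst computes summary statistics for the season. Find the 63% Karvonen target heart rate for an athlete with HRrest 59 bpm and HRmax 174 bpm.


Target = HRrest + pct*(HRmax - HRrest)
Heart rate reserve = HRmax - HRrest = 174 - 59 = 115 bpm
Fraction = 63% = 0.63
Target = 59 + 0.63 * 115
Target = 59 + 72.45 = 131.45 bpm

131.45 bpm
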